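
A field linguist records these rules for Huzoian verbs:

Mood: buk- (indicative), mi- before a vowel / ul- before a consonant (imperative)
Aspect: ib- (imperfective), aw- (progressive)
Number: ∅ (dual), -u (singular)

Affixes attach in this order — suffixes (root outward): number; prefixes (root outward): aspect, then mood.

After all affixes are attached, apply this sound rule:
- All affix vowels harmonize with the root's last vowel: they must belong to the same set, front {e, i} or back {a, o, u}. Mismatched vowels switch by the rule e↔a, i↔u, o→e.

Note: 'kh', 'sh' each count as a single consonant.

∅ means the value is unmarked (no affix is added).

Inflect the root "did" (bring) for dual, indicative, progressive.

bikewdid

Attach aspect progressive aw- → awdid.
number = dual: zero marking, form stays awdid.
Attach mood indicative buk- → bukawdid.
Apply vowel harmony: bukawdid → bikewdid.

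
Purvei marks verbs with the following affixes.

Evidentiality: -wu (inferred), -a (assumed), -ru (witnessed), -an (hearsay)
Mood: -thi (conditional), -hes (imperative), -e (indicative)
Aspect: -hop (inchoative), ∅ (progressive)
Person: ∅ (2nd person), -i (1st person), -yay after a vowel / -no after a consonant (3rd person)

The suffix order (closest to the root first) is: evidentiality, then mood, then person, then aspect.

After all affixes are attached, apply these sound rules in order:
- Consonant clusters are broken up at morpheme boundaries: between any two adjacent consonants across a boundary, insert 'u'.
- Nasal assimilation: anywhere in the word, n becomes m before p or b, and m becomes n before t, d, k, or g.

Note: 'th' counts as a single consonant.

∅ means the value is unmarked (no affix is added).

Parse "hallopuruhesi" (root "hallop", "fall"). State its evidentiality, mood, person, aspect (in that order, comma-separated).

Segment: hallop-ru-hes-i.
evidentiality: -ru → witnessed.
mood: -hes → imperative.
person: -i → 1st person.
aspect: ∅ → progressive.

witnessed, imperative, 1st person, progressive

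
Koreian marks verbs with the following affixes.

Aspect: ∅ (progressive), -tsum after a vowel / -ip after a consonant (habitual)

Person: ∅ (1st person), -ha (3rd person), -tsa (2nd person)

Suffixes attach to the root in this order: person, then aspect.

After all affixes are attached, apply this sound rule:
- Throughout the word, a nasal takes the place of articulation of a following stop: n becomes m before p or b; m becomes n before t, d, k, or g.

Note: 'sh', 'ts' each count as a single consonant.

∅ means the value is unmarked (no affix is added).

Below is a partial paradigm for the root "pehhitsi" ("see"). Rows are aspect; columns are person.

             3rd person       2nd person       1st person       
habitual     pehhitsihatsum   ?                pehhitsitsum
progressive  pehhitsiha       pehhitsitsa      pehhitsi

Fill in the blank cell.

pehhitsitsatsum

Attach person 2nd person -tsa → pehhitsitsa.
Attach aspect habitual -tsum (after vowel 'a') → pehhitsitsatsum.
Nasal assimilation: no change.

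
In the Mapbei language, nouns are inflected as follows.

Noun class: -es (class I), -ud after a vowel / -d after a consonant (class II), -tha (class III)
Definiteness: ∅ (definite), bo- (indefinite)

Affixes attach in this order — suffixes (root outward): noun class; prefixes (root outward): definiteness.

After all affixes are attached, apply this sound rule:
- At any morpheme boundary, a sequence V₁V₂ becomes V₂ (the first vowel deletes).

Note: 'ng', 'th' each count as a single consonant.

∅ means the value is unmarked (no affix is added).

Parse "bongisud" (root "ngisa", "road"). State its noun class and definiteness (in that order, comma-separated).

class II, indefinite

Segment: bo-ngisa-ud.
noun class: -ud/d → class II.
definiteness: bo- → indefinite.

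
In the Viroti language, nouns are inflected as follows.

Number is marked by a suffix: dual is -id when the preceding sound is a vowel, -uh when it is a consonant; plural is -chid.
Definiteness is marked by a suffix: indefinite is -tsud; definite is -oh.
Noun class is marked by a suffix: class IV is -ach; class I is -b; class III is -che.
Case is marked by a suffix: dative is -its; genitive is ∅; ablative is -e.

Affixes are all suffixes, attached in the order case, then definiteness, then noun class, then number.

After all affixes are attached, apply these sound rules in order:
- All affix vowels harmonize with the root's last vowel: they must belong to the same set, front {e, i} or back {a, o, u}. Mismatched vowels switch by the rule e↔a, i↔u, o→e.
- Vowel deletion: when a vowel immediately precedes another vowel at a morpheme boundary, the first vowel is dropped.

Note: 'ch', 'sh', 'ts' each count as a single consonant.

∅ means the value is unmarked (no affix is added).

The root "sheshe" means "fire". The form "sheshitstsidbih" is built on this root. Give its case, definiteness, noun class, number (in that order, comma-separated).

dative, indefinite, class I, dual

Segment: sheshe-its-tsud-b-uh.
case: -its → dative.
definiteness: -tsud → indefinite.
noun class: -b → class I.
number: -id/uh → dual.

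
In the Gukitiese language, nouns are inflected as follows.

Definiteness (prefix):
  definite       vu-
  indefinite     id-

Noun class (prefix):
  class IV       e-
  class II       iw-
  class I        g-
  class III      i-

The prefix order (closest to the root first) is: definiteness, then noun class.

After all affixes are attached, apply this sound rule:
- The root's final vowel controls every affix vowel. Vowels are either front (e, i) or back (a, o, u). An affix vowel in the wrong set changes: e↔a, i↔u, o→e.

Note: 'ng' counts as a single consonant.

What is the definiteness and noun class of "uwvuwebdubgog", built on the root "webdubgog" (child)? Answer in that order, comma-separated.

Segment: iw-vu-webdubgog.
definiteness: vu- → definite.
noun class: iw- → class II.

definite, class II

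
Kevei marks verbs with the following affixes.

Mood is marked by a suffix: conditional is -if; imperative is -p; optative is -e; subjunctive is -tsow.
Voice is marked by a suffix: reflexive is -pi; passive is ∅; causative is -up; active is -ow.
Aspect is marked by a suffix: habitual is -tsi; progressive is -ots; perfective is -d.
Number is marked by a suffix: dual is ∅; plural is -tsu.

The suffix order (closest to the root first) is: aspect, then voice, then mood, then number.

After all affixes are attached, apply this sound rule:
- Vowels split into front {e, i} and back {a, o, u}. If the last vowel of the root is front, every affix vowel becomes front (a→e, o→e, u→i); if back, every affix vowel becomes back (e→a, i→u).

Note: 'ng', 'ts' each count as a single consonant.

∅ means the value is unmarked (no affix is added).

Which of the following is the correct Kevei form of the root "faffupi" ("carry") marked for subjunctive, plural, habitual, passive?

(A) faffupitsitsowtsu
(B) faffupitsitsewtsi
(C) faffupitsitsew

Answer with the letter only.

B

Attach aspect habitual -tsi → faffupitsi.
voice = passive: zero marking, form stays faffupitsi.
Attach mood subjunctive -tsow → faffupitsitsow.
Attach number plural -tsu → faffupitsitsowtsu.
Apply vowel harmony: faffupitsitsowtsu → faffupitsitsewtsi.
So the correct form is faffupitsitsewtsi, option (B).
(C) faffupitsitsew is wrong: it uses dual instead of plural for number.
(A) faffupitsitsowtsu is wrong: it fails to apply the sound rule(s).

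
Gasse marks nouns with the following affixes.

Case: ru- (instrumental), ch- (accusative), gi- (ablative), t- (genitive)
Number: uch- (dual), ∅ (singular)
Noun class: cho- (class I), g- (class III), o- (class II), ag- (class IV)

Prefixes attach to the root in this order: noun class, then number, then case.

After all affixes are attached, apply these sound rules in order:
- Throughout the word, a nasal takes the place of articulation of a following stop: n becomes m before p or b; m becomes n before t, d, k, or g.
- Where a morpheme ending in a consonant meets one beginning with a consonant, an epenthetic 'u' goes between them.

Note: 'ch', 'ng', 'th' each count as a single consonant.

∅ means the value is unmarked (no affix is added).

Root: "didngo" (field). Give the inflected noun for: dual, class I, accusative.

chuchuchodidngo

Attach noun class class I cho- → chodidngo.
Attach number dual uch- → uchchodidngo.
Attach case accusative ch- → chuchchodidngo.
Nasal assimilation: no change.
Apply epenthesis: chuchchodidngo → chuchuchodidngo.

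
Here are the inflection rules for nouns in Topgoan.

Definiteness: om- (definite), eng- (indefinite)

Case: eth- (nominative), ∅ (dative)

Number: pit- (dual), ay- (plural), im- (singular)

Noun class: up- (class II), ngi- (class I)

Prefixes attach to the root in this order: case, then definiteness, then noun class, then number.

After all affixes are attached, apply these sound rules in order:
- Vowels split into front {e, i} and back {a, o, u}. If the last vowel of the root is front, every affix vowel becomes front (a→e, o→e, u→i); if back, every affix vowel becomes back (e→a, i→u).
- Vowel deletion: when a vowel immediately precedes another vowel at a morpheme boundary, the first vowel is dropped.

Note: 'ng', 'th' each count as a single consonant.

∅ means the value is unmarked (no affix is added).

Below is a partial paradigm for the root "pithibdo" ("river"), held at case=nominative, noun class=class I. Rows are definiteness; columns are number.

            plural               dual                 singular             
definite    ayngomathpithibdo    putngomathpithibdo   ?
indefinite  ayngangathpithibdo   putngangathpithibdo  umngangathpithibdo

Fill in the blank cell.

umngomathpithibdo

Attach case nominative eth- → ethpithibdo.
Attach definiteness definite om- → omethpithibdo.
Attach noun class class I ngi- → ngiomethpithibdo.
Attach number singular im- → imngiomethpithibdo.
Apply vowel harmony: imngiomethpithibdo → umnguomathpithibdo.
Apply vowel deletion: umnguomathpithibdo → umngomathpithibdo.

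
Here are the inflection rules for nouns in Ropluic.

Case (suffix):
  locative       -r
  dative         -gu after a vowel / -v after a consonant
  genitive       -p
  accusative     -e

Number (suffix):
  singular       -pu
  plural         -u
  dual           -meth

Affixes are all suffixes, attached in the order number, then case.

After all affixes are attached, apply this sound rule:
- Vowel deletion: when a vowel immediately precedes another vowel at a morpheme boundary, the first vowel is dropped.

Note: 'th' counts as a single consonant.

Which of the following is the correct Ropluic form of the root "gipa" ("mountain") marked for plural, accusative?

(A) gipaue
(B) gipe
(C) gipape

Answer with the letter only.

B

Attach number plural -u → gipau.
Attach case accusative -e → gipaue.
Apply vowel deletion: gipaue → gipe.
So the correct form is gipe, option (B).
(A) gipaue is wrong: it fails to apply the sound rule(s).
(C) gipape is wrong: it uses singular instead of plural for number.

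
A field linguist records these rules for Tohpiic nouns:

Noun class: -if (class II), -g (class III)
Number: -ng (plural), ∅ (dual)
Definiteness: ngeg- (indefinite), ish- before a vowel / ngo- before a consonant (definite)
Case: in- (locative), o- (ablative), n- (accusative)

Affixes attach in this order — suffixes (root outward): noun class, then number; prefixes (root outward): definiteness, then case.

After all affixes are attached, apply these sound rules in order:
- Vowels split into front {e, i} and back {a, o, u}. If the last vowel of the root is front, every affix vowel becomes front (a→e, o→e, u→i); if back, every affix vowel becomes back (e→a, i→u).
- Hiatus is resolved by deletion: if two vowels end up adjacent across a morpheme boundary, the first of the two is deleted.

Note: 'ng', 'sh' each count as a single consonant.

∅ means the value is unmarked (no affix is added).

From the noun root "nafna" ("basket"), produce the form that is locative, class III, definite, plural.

Attach definiteness definite ngo- (before consonant 'n') → ngonafna.
Attach noun class class III -g → ngonafnag.
Attach case locative in- → inngonafnag.
Attach number plural -ng → inngonafnagng.
Apply vowel harmony: inngonafnagng → unngonafnagng.
Vowel deletion: no change.

unngonafnagng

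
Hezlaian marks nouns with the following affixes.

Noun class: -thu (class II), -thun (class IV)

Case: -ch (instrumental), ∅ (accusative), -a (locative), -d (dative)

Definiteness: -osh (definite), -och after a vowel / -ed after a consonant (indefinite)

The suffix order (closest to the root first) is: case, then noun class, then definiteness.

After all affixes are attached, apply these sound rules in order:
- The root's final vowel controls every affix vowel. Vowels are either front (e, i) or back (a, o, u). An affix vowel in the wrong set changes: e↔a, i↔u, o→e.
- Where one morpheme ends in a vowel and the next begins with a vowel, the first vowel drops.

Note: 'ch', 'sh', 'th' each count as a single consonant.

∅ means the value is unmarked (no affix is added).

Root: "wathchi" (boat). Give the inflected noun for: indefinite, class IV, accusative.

case = accusative: zero marking, form stays wathchi.
Attach noun class class IV -thun → wathchithun.
Attach definiteness indefinite -ed (after consonant 'n') → wathchithuned.
Apply vowel harmony: wathchithuned → wathchithined.
Vowel deletion: no change.

wathchithined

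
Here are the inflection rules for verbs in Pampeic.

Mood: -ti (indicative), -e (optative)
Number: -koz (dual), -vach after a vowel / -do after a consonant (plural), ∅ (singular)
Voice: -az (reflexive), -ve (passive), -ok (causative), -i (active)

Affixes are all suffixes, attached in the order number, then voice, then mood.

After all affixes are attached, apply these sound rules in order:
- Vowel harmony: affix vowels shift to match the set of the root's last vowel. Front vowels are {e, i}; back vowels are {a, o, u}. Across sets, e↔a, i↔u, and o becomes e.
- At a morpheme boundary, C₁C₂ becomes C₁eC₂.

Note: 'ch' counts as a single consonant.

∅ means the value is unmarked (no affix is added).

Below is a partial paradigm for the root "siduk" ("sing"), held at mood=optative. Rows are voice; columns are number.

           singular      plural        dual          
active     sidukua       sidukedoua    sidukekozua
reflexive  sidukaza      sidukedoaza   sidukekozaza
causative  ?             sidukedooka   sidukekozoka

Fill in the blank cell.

sidukoka

number = singular: zero marking, form stays siduk.
Attach voice causative -ok → sidukok.
Attach mood optative -e → sidukoke.
Apply vowel harmony: sidukoke → sidukoka.
Epenthesis: no change.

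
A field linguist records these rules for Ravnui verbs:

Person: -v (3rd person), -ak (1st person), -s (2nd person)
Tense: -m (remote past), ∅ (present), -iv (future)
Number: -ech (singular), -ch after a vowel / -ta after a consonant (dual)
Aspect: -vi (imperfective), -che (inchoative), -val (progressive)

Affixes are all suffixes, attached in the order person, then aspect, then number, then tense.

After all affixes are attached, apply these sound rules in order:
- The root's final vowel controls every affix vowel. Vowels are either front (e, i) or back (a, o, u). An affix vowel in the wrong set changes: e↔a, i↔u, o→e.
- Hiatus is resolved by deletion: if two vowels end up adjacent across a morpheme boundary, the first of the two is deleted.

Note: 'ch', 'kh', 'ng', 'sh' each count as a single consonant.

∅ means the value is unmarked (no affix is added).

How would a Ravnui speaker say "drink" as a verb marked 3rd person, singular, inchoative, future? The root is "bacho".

Attach person 3rd person -v → bachov.
Attach aspect inchoative -che → bachovche.
Attach number singular -ech → bachovcheech.
Attach tense future -iv → bachovcheechiv.
Apply vowel harmony: bachovcheechiv → bachovchaachuv.
Apply vowel deletion: bachovchaachuv → bachovchachuv.

bachovchachuv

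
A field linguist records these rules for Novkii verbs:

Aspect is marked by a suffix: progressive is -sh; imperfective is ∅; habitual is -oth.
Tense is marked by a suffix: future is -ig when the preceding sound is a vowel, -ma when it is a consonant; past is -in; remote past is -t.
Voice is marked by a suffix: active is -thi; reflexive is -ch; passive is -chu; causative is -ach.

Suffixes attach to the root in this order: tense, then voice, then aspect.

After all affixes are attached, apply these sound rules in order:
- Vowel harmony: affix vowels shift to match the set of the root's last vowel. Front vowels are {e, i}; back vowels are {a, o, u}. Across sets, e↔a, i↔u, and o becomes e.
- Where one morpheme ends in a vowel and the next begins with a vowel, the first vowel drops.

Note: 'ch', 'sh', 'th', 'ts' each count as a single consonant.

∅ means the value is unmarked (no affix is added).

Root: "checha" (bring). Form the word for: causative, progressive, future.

chechugachsh

Attach tense future -ig (after vowel 'a') → chechaig.
Attach voice causative -ach → chechaigach.
Attach aspect progressive -sh → chechaigachsh.
Apply vowel harmony: chechaigachsh → chechaugachsh.
Apply vowel deletion: chechaugachsh → chechugachsh.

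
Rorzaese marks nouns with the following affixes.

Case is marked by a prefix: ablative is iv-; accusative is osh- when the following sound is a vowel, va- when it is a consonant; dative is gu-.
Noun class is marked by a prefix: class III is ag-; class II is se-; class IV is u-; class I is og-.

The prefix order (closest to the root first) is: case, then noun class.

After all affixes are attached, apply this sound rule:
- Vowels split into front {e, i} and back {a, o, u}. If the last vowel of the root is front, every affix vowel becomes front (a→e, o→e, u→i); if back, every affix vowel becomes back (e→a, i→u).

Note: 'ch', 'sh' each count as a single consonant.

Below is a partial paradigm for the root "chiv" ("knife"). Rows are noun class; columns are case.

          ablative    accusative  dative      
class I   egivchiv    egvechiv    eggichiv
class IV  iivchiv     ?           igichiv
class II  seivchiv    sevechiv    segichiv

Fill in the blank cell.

ivechiv

Attach case accusative va- (before consonant 'ch') → vachiv.
Attach noun class class IV u- → uvachiv.
Apply vowel harmony: uvachiv → ivechiv.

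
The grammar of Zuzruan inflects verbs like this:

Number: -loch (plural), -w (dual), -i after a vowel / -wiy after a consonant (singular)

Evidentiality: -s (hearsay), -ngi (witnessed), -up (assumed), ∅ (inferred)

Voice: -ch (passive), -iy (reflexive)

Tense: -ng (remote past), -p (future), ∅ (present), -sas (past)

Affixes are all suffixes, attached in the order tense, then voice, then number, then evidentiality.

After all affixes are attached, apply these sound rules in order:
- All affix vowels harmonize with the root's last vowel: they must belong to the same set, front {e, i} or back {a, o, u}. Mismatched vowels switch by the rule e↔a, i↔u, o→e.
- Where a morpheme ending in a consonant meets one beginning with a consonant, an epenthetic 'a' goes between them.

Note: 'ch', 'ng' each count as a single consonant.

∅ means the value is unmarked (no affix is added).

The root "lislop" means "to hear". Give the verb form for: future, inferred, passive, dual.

lislopapachaw

Attach tense future -p → lislopp.
Attach voice passive -ch → lisloppch.
Attach number dual -w → lisloppchw.
evidentiality = inferred: zero marking, form stays lisloppchw.
Vowel harmony: no change.
Apply epenthesis: lisloppchw → lislopapachaw.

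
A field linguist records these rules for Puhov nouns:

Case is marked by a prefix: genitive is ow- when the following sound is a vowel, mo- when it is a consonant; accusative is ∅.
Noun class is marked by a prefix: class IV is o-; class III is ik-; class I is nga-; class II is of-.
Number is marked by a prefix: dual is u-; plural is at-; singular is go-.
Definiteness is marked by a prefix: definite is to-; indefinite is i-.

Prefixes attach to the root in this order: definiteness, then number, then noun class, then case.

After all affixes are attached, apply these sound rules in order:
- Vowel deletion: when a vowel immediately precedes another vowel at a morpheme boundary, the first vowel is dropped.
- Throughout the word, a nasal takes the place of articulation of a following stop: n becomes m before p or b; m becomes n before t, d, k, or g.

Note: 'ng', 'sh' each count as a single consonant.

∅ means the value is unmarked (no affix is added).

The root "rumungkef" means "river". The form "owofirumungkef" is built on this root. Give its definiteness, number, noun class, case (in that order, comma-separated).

indefinite, dual, class II, genitive

Segment: ow-of-u-i-rumungkef.
definiteness: i- → indefinite.
number: u- → dual.
noun class: of- → class II.
case: ow/mo- → genitive.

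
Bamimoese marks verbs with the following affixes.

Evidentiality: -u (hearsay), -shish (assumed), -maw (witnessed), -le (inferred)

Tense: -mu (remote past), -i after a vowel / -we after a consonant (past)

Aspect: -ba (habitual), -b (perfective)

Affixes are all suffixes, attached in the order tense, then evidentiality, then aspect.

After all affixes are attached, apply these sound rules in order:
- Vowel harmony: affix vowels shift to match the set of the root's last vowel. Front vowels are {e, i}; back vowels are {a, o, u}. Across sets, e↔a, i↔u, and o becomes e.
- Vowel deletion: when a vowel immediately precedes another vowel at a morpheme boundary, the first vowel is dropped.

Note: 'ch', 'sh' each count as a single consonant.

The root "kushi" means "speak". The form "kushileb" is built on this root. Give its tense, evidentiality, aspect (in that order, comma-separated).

Segment: kushi-i-le-b.
tense: -i/we → past.
evidentiality: -le → inferred.
aspect: -b → perfective.

past, inferred, perfective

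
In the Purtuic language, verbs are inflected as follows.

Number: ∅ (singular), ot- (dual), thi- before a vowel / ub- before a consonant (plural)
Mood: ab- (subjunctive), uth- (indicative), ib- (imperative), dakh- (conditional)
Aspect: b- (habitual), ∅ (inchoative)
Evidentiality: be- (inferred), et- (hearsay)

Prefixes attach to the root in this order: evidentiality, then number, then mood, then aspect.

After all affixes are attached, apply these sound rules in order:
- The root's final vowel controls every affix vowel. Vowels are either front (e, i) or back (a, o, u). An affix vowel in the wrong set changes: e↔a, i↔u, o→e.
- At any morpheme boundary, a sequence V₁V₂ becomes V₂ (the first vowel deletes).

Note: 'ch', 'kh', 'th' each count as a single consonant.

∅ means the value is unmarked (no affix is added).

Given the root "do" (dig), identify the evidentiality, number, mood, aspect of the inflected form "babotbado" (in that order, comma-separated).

Segment: b-ab-ot-be-do.
evidentiality: be- → inferred.
number: ot- → dual.
mood: ab- → subjunctive.
aspect: b- → habitual.

inferred, dual, subjunctive, habitual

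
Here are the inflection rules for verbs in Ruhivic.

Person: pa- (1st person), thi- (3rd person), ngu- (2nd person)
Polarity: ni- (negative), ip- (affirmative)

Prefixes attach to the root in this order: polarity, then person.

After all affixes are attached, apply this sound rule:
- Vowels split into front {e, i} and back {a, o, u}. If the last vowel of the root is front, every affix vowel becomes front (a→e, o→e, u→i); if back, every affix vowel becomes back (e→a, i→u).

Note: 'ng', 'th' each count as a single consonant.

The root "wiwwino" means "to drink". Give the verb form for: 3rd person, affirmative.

Attach polarity affirmative ip- → ipwiwwino.
Attach person 3rd person thi- → thiipwiwwino.
Apply vowel harmony: thiipwiwwino → thuupwiwwino.

thuupwiwwino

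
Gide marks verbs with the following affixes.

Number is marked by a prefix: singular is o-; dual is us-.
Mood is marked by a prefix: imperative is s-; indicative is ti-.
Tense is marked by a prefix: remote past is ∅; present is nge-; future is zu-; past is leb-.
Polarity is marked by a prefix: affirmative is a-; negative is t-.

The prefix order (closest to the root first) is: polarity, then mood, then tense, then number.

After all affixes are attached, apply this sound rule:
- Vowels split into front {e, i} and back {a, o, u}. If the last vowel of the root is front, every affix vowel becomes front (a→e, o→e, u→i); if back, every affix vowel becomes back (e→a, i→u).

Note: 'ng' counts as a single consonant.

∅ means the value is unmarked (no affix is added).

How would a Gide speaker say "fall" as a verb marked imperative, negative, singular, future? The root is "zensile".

Attach polarity negative t- → tzensile.
Attach mood imperative s- → stzensile.
Attach tense future zu- → zustzensile.
Attach number singular o- → ozustzensile.
Apply vowel harmony: ozustzensile → ezistzensile.

ezistzensile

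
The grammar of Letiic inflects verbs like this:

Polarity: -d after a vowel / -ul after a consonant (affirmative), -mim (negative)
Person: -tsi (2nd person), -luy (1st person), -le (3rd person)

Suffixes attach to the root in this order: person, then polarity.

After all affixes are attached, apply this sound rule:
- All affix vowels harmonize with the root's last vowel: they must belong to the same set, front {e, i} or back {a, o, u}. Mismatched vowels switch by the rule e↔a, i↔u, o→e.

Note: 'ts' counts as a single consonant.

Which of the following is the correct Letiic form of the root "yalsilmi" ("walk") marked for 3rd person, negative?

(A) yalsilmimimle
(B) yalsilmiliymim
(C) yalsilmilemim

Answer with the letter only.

Attach person 3rd person -le → yalsilmile.
Attach polarity negative -mim → yalsilmilemim.
Vowel harmony: no change.
So the correct form is yalsilmilemim, option (C).
(A) yalsilmimimle is wrong: it has the affixes in the wrong order.
(B) yalsilmiliymim is wrong: it uses 1st person instead of 3rd person for person.

C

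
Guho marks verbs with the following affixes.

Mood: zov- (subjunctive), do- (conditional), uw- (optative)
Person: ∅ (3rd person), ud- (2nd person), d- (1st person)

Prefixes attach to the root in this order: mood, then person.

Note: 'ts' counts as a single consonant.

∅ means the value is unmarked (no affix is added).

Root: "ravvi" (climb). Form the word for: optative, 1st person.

duwravvi

Attach mood optative uw- → uwravvi.
Attach person 1st person d- → duwravvi.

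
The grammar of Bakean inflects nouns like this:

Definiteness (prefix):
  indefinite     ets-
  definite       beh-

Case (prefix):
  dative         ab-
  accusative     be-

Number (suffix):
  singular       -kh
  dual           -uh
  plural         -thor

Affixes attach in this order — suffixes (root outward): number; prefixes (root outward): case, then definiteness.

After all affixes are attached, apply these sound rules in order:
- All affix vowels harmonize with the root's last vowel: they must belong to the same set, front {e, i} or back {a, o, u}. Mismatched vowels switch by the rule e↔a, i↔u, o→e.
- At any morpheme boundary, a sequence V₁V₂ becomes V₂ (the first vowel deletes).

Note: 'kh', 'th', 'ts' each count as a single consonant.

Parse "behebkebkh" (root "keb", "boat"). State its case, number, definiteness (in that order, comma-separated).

Segment: beh-ab-keb-kh.
case: ab- → dative.
number: -kh → singular.
definiteness: beh- → definite.

dative, singular, definite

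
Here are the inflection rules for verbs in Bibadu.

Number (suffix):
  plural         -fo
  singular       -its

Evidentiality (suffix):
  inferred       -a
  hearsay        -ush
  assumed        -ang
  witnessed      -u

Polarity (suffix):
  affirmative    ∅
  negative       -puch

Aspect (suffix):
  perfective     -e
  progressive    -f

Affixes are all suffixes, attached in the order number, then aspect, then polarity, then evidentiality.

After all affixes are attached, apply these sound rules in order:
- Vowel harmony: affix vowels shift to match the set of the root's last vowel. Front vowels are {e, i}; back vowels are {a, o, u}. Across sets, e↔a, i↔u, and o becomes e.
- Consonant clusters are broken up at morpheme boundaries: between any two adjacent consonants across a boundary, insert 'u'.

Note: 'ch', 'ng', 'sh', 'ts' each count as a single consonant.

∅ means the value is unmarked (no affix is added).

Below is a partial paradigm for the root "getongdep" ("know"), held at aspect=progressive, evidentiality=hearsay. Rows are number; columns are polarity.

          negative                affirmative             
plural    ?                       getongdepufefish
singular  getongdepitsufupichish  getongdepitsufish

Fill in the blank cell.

Attach number plural -fo → getongdepfo.
Attach aspect progressive -f → getongdepfof.
Attach polarity negative -puch → getongdepfofpuch.
Attach evidentiality hearsay -ush → getongdepfofpuchush.
Apply vowel harmony: getongdepfofpuchush → getongdepfefpichish.
Apply epenthesis: getongdepfefpichish → getongdepufefupichish.

getongdepufefupichish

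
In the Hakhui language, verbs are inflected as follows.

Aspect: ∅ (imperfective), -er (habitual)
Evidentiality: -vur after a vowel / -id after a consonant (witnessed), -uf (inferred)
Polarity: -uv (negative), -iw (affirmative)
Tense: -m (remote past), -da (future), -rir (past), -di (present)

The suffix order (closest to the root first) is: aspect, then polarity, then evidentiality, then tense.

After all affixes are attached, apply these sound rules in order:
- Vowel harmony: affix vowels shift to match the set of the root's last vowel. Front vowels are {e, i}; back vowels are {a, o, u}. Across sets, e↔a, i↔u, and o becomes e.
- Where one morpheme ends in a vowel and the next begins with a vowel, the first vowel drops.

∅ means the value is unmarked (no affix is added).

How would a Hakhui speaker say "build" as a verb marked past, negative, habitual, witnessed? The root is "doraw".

Attach aspect habitual -er → dorawer.
Attach polarity negative -uv → doraweruv.
Attach evidentiality witnessed -id (after consonant 'v') → doraweruvid.
Attach tense past -rir → doraweruvidrir.
Apply vowel harmony: doraweruvidrir → dorawaruvudrur.
Vowel deletion: no change.

dorawaruvudrur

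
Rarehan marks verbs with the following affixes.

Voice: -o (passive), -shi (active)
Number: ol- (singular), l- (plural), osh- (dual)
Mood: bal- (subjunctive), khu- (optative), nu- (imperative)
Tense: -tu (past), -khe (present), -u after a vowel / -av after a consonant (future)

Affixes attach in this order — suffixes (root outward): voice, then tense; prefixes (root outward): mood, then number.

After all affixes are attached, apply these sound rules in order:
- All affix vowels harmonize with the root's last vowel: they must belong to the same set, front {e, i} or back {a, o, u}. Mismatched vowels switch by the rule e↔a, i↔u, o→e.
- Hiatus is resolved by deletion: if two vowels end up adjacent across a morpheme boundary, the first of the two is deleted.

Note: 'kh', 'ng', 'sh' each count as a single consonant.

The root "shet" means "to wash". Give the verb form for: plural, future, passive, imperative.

lnisheti

Attach voice passive -o → sheto.
Attach tense future -u (after vowel 'o') → shetou.
Attach mood imperative nu- → nushetou.
Attach number plural l- → lnushetou.
Apply vowel harmony: lnushetou → lnishetei.
Apply vowel deletion: lnishetei → lnisheti.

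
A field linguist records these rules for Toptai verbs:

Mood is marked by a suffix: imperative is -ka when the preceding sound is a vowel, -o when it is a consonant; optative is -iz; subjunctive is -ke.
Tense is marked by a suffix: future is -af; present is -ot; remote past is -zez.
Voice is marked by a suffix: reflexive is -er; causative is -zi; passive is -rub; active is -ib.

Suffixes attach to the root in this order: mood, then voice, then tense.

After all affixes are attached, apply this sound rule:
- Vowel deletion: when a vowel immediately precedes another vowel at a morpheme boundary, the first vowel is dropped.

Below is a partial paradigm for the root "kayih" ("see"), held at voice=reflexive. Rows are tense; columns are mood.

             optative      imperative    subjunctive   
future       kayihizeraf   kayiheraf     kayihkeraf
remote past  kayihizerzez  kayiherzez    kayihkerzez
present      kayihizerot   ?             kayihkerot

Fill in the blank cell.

kayiherot

Attach mood imperative -o (after consonant 'h') → kayiho.
Attach voice reflexive -er → kayihoer.
Attach tense present -ot → kayihoerot.
Apply vowel deletion: kayihoerot → kayiherot.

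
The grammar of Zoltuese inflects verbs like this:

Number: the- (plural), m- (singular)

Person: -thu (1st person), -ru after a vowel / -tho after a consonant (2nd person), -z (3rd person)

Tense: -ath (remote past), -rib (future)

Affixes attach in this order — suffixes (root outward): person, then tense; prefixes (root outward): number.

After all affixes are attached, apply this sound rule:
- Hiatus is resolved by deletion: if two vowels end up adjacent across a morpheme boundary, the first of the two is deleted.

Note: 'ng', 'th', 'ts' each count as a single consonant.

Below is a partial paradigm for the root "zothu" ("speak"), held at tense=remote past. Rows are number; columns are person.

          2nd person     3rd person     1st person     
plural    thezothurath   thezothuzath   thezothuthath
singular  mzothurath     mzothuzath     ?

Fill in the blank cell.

mzothuthath

Attach number singular m- → mzothu.
Attach person 1st person -thu → mzothuthu.
Attach tense remote past -ath → mzothuthuath.
Apply vowel deletion: mzothuthuath → mzothuthath.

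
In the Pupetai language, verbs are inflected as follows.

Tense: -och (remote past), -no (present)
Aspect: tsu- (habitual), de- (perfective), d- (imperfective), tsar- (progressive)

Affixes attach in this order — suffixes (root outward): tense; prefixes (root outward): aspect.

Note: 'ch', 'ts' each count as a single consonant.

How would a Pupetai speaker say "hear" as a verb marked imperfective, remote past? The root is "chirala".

Attach aspect imperfective d- → dchirala.
Attach tense remote past -och → dchiralaoch.

dchiralaoch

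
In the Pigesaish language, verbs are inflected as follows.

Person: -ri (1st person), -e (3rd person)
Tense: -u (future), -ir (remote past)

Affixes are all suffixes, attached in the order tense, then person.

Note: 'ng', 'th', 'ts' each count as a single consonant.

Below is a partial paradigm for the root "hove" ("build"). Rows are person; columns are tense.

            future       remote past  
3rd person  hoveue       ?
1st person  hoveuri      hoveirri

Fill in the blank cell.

Attach tense remote past -ir → hoveir.
Attach person 3rd person -e → hoveire.

hoveire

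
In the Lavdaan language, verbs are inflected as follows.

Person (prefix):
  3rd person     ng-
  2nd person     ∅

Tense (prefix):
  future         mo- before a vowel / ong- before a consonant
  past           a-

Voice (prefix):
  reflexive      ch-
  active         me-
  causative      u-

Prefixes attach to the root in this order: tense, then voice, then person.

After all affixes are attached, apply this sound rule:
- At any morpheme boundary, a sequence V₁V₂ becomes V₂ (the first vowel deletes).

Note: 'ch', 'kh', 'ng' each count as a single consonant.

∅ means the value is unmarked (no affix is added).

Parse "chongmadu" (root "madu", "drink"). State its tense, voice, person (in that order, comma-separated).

Segment: ch-ong-madu.
tense: mo/ong- → future.
voice: ch- → reflexive.
person: ∅ → 2nd person.

future, reflexive, 2nd person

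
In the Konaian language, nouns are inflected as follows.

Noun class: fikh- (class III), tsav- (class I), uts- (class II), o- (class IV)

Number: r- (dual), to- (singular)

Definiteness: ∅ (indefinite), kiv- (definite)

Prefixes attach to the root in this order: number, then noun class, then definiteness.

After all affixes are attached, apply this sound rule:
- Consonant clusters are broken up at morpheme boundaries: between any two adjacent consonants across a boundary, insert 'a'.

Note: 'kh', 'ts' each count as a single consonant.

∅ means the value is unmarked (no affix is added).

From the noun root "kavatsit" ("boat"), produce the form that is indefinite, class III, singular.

fikhatokavatsit

Attach number singular to- → tokavatsit.
Attach noun class class III fikh- → fikhtokavatsit.
definiteness = indefinite: zero marking, form stays fikhtokavatsit.
Apply epenthesis: fikhtokavatsit → fikhatokavatsit.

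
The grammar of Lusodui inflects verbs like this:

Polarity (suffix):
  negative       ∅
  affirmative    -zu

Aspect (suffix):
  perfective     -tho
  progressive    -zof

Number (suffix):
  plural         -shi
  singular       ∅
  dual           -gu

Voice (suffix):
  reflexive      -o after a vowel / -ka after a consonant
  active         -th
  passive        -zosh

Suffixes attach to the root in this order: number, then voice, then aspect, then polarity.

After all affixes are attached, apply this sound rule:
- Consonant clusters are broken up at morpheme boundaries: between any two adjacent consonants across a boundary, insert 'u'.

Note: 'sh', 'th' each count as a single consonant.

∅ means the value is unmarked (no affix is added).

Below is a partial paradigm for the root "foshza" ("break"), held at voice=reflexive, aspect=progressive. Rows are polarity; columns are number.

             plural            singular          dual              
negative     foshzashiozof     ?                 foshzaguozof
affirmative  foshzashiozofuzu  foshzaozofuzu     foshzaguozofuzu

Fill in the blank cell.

number = singular: zero marking, form stays foshza.
Attach voice reflexive -o (after vowel 'a') → foshzao.
Attach aspect progressive -zof → foshzaozof.
polarity = negative: zero marking, form stays foshzaozof.
Epenthesis: no change.

foshzaozof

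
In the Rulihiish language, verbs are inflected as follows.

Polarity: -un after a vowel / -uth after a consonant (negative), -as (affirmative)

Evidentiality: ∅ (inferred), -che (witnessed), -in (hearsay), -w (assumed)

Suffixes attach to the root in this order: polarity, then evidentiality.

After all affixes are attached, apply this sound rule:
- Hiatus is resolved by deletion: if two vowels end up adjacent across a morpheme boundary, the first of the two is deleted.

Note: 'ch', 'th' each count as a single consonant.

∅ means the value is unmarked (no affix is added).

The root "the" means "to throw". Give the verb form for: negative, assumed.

Attach polarity negative -un (after vowel 'e') → theun.
Attach evidentiality assumed -w → theunw.
Apply vowel deletion: theunw → thunw.

thunw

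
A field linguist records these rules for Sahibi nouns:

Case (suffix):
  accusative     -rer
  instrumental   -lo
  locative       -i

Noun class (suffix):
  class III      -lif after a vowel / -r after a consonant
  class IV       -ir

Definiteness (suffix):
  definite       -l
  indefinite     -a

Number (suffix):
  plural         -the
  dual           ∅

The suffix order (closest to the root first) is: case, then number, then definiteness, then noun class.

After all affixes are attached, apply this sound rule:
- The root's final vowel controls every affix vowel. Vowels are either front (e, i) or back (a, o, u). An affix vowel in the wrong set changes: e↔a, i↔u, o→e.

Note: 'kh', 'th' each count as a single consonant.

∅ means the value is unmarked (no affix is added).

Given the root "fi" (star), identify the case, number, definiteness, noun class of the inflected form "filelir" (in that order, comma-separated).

instrumental, dual, definite, class IV

Segment: fi-lo-l-ir.
case: -lo → instrumental.
number: ∅ → dual.
definiteness: -l → definite.
noun class: -ir → class IV.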